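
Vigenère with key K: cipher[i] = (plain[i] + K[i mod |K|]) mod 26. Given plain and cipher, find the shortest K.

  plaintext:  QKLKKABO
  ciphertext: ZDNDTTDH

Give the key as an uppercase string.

JTCT

  i= 0: Z-Q =  9 → J
  i= 1: D-K = 19 → T
  i= 2: N-L =  2 → C
  i= 3: D-K = 19 → T
  i= 4: T-K =  9 → J
  i= 5: T-A = 19 → T
  i= 6: D-B =  2 → C
  i= 7: H-O = 19 → T
  shifts repeat with period 4: JTCT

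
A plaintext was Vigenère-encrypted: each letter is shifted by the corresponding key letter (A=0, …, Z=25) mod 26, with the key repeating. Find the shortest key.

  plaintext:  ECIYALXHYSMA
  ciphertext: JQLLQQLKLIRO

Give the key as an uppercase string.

  i= 0: J-E =  5 → F
  i= 1: Q-C = 14 → O
  i= 2: L-I =  3 → D
  i= 3: L-Y = 13 → N
  i= 4: Q-A = 16 → Q
  i= 5: Q-L =  5 → F
  i= 6: L-X = 14 → O
  i= 7: K-H =  3 → D
  i= 8: L-Y = 13 → N
  i= 9: I-S = 16 → Q
  i=10: R-M =  5 → F
  i=11: O-A = 14 → O
  shifts repeat with period 5: FODNQ

FODNQ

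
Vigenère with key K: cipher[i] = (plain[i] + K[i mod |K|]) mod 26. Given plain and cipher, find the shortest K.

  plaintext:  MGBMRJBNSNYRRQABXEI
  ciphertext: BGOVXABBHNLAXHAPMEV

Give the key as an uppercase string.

PANJGRAO

  i= 0: B-M = 15 → P
  i= 1: G-G =  0 → A
  i= 2: O-B = 13 → N
  i= 3: V-M =  9 → J
  i= 4: X-R =  6 → G
  i= 5: A-J = 17 → R
  i= 6: B-B =  0 → A
  i= 7: B-N = 14 → O
  i= 8: H-S = 15 → P
  i= 9: N-N =  0 → A
  i=10: L-Y = 13 → N
  i=11: A-R =  9 → J
  i=12: X-R =  6 → G
  i=13: H-Q = 17 → R
  i=14: A-A =  0 → A
  i=15: P-B = 14 → O
  i=16: M-X = 15 → P
  i=17: E-E =  0 → A
  i=18: V-I = 13 → N
  shifts repeat with period 8: PANJGRAO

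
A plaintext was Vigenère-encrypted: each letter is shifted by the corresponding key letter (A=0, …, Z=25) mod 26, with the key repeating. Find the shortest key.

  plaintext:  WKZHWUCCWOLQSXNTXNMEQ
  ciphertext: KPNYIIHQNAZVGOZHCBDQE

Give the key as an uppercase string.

  i= 0: K-W = 14 → O
  i= 1: P-K =  5 → F
  i= 2: N-Z = 14 → O
  i= 3: Y-H = 17 → R
  i= 4: I-W = 12 → M
  i= 5: I-U = 14 → O
  i= 6: H-C =  5 → F
  i= 7: Q-C = 14 → O
  i= 8: N-W = 17 → R
  i= 9: A-O = 12 → M
  i=10: Z-L = 14 → O
  i=11: V-Q =  5 → F
  i=12: G-S = 14 → O
  i=13: O-X = 17 → R
  i=14: Z-N = 12 → M
  i=15: H-T = 14 → O
  i=16: C-X =  5 → F
  i=17: B-N = 14 → O
  i=18: D-M = 17 → R
  i=19: Q-E = 12 → M
  i=20: E-Q = 14 → O
  shifts repeat with period 5: OFORM

OFORM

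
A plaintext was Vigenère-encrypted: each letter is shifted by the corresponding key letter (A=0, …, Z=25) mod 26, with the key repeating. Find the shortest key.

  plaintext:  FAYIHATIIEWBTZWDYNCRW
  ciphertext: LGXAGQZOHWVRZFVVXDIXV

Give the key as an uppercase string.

  i= 0: L-F =  6 → G
  i= 1: G-A =  6 → G
  i= 2: X-Y = 25 → Z
  i= 3: A-I = 18 → S
  i= 4: G-H = 25 → Z
  i= 5: Q-A = 16 → Q
  i= 6: Z-T =  6 → G
  i= 7: O-I =  6 → G
  i= 8: H-I = 25 → Z
  i= 9: W-E = 18 → S
  i=10: V-W = 25 → Z
  i=11: R-B = 16 → Q
  i=12: Z-T =  6 → G
  i=13: F-Z =  6 → G
  i=14: V-W = 25 → Z
  i=15: V-D = 18 → S
  i=16: X-Y = 25 → Z
  i=17: D-N = 16 → Q
  i=18: I-C =  6 → G
  i=19: X-R =  6 → G
  i=20: V-W = 25 → Z
  shifts repeat with period 6: GGZSZQ

GGZSZQ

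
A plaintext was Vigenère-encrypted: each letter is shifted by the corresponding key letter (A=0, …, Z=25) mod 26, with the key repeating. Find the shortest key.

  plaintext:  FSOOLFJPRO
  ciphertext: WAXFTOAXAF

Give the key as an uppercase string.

  i= 0: W-F = 17 → R
  i= 1: A-S =  8 → I
  i= 2: X-O =  9 → J
  i= 3: F-O = 17 → R
  i= 4: T-L =  8 → I
  i= 5: O-F =  9 → J
  i= 6: A-J = 17 → R
  i= 7: X-P =  8 → I
  i= 8: A-R =  9 → J
  i= 9: F-O = 17 → R
  shifts repeat with period 3: RIJ

RIJ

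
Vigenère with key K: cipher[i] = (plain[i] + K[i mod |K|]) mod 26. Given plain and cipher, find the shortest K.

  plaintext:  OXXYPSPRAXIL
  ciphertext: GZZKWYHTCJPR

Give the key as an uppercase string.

  i= 0: G-O = 18 → S
  i= 1: Z-X =  2 → C
  i= 2: Z-X =  2 → C
  i= 3: K-Y = 12 → M
  i= 4: W-P =  7 → H
  i= 5: Y-S =  6 → G
  i= 6: H-P = 18 → S
  i= 7: T-R =  2 → C
  i= 8: C-A =  2 → C
  i= 9: J-X = 12 → M
  i=10: P-I =  7 → H
  i=11: R-L =  6 → G
  shifts repeat with period 6: SCCMHG

SCCMHG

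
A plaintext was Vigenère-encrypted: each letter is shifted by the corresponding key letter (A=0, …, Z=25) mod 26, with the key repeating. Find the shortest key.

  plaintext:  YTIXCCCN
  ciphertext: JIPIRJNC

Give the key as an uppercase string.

LPH

  i= 0: J-Y = 11 → L
  i= 1: I-T = 15 → P
  i= 2: P-I =  7 → H
  i= 3: I-X = 11 → L
  i= 4: R-C = 15 → P
  i= 5: J-C =  7 → H
  i= 6: N-C = 11 → L
  i= 7: C-N = 15 → P
  shifts repeat with period 3: LPH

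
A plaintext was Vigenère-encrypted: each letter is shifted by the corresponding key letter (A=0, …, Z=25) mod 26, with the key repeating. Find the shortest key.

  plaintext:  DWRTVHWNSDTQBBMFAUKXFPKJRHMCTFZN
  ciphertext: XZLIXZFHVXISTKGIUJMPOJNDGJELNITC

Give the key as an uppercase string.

UDUPCSJ

  i= 0: X-D = 20 → U
  i= 1: Z-W =  3 → D
  i= 2: L-R = 20 → U
  i= 3: I-T = 15 → P
  i= 4: X-V =  2 → C
  i= 5: Z-H = 18 → S
  i= 6: F-W =  9 → J
  i= 7: H-N = 20 → U
  i= 8: V-S =  3 → D
  i= 9: X-D = 20 → U
  i=10: I-T = 15 → P
  i=11: S-Q =  2 → C
  i=12: T-B = 18 → S
  i=13: K-B =  9 → J
  i=14: G-M = 20 → U
  i=15: I-F =  3 → D
  i=16: U-A = 20 → U
  i=17: J-U = 15 → P
  i=18: M-K =  2 → C
  i=19: P-X = 18 → S
  i=20: O-F =  9 → J
  i=21: J-P = 20 → U
  i=22: N-K =  3 → D
  i=23: D-J = 20 → U
  i=24: G-R = 15 → P
  i=25: J-H =  2 → C
  i=26: E-M = 18 → S
  i=27: L-C =  9 → J
  i=28: N-T = 20 → U
  i=29: I-F =  3 → D
  i=30: T-Z = 20 → U
  i=31: C-N = 15 → P
  shifts repeat with period 7: UDUPCSJ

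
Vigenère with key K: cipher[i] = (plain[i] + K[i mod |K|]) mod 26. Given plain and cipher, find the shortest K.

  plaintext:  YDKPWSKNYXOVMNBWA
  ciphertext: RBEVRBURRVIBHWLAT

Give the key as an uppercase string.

TYUGVJKE

  i= 0: R-Y = 19 → T
  i= 1: B-D = 24 → Y
  i= 2: E-K = 20 → U
  i= 3: V-P =  6 → G
  i= 4: R-W = 21 → V
  i= 5: B-S =  9 → J
  i= 6: U-K = 10 → K
  i= 7: R-N =  4 → E
  i= 8: R-Y = 19 → T
  i= 9: V-X = 24 → Y
  i=10: I-O = 20 → U
  i=11: B-V =  6 → G
  i=12: H-M = 21 → V
  i=13: W-N =  9 → J
  i=14: L-B = 10 → K
  i=15: A-W =  4 → E
  i=16: T-A = 19 → T
  shifts repeat with period 8: TYUGVJKE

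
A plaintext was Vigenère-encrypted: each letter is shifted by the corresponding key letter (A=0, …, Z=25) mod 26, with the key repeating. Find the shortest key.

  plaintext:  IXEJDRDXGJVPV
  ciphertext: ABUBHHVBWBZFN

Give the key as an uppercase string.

SEQ

  i= 0: A-I = 18 → S
  i= 1: B-X =  4 → E
  i= 2: U-E = 16 → Q
  i= 3: B-J = 18 → S
  i= 4: H-D =  4 → E
  i= 5: H-R = 16 → Q
  i= 6: V-D = 18 → S
  i= 7: B-X =  4 → E
  i= 8: W-G = 16 → Q
  i= 9: B-J = 18 → S
  i=10: Z-V =  4 → E
  i=11: F-P = 16 → Q
  i=12: N-V = 18 → S
  shifts repeat with period 3: SEQ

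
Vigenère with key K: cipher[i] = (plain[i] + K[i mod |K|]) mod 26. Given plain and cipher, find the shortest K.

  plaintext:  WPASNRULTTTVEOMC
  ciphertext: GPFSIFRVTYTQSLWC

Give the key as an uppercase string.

KAFAVOX

  i= 0: G-W = 10 → K
  i= 1: P-P =  0 → A
  i= 2: F-A =  5 → F
  i= 3: S-S =  0 → A
  i= 4: I-N = 21 → V
  i= 5: F-R = 14 → O
  i= 6: R-U = 23 → X
  i= 7: V-L = 10 → K
  i= 8: T-T =  0 → A
  i= 9: Y-T =  5 → F
  i=10: T-T =  0 → A
  i=11: Q-V = 21 → V
  i=12: S-E = 14 → O
  i=13: L-O = 23 → X
  i=14: W-M = 10 → K
  i=15: C-C =  0 → A
  shifts repeat with period 7: KAFAVOX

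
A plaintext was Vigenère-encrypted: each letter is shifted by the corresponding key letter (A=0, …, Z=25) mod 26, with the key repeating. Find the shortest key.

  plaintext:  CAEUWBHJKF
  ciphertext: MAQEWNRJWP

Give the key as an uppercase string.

KAM

  i= 0: M-C = 10 → K
  i= 1: A-A =  0 → A
  i= 2: Q-E = 12 → M
  i= 3: E-U = 10 → K
  i= 4: W-W =  0 → A
  i= 5: N-B = 12 → M
  i= 6: R-H = 10 → K
  i= 7: J-J =  0 → A
  i= 8: W-K = 12 → M
  i= 9: P-F = 10 → K
  shifts repeat with period 3: KAM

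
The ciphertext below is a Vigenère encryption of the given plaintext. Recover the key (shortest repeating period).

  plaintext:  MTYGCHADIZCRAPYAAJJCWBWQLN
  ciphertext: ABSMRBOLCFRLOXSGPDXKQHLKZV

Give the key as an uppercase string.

  i= 0: A-M = 14 → O
  i= 1: B-T =  8 → I
  i= 2: S-Y = 20 → U
  i= 3: M-G =  6 → G
  i= 4: R-C = 15 → P
  i= 5: B-H = 20 → U
  i= 6: O-A = 14 → O
  i= 7: L-D =  8 → I
  i= 8: C-I = 20 → U
  i= 9: F-Z =  6 → G
  i=10: R-C = 15 → P
  i=11: L-R = 20 → U
  i=12: O-A = 14 → O
  i=13: X-P =  8 → I
  i=14: S-Y = 20 → U
  i=15: G-A =  6 → G
  i=16: P-A = 15 → P
  i=17: D-J = 20 → U
  i=18: X-J = 14 → O
  i=19: K-C =  8 → I
  i=20: Q-W = 20 → U
  i=21: H-B =  6 → G
  i=22: L-W = 15 → P
  i=23: K-Q = 20 → U
  i=24: Z-L = 14 → O
  i=25: V-N =  8 → I
  shifts repeat with period 6: OIUGPU

OIUGPU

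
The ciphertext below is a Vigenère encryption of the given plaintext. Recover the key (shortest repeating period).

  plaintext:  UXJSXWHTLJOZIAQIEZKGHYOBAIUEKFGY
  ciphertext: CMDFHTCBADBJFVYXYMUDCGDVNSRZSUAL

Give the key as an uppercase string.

  i= 0: C-U =  8 → I
  i= 1: M-X = 15 → P
  i= 2: D-J = 20 → U
  i= 3: F-S = 13 → N
  i= 4: H-X = 10 → K
  i= 5: T-W = 23 → X
  i= 6: C-H = 21 → V
  i= 7: B-T =  8 → I
  i= 8: A-L = 15 → P
  i= 9: D-J = 20 → U
  i=10: B-O = 13 → N
  i=11: J-Z = 10 → K
  i=12: F-I = 23 → X
  i=13: V-A = 21 → V
  i=14: Y-Q =  8 → I
  i=15: X-I = 15 → P
  i=16: Y-E = 20 → U
  i=17: M-Z = 13 → N
  i=18: U-K = 10 → K
  i=19: D-G = 23 → X
  i=20: C-H = 21 → V
  i=21: G-Y =  8 → I
  i=22: D-O = 15 → P
  i=23: V-B = 20 → U
  i=24: N-A = 13 → N
  i=25: S-I = 10 → K
  i=26: R-U = 23 → X
  i=27: Z-E = 21 → V
  i=28: S-K =  8 → I
  i=29: U-F = 15 → P
  i=30: A-G = 20 → U
  i=31: L-Y = 13 → N
  shifts repeat with period 7: IPUNKXV

IPUNKXV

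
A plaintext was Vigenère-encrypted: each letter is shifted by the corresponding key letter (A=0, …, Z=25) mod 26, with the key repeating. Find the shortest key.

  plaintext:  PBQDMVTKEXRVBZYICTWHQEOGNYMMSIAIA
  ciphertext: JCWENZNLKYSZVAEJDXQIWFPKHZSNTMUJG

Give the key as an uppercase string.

UBGBBE

  i= 0: J-P = 20 → U
  i= 1: C-B =  1 → B
  i= 2: W-Q =  6 → G
  i= 3: E-D =  1 → B
  i= 4: N-M =  1 → B
  i= 5: Z-V =  4 → E
  i= 6: N-T = 20 → U
  i= 7: L-K =  1 → B
  i= 8: K-E =  6 → G
  i= 9: Y-X =  1 → B
  i=10: S-R =  1 → B
  i=11: Z-V =  4 → E
  i=12: V-B = 20 → U
  i=13: A-Z =  1 → B
  i=14: E-Y =  6 → G
  i=15: J-I =  1 → B
  i=16: D-C =  1 → B
  i=17: X-T =  4 → E
  i=18: Q-W = 20 → U
  i=19: I-H =  1 → B
  i=20: W-Q =  6 → G
  i=21: F-E =  1 → B
  i=22: P-O =  1 → B
  i=23: K-G =  4 → E
  i=24: H-N = 20 → U
  i=25: Z-Y =  1 → B
  i=26: S-M =  6 → G
  i=27: N-M =  1 → B
  i=28: T-S =  1 → B
  i=29: M-I =  4 → E
  i=30: U-A = 20 → U
  i=31: J-I =  1 → B
  i=32: G-A =  6 → G
  shifts repeat with period 6: UBGBBE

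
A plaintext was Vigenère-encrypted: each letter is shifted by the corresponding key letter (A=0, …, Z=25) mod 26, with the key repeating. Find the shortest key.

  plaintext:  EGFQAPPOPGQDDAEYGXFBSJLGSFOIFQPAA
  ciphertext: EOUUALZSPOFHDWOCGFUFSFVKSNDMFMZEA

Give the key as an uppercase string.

  i= 0: E-E =  0 → A
  i= 1: O-G =  8 → I
  i= 2: U-F = 15 → P
  i= 3: U-Q =  4 → E
  i= 4: A-A =  0 → A
  i= 5: L-P = 22 → W
  i= 6: Z-P = 10 → K
  i= 7: S-O =  4 → E
  i= 8: P-P =  0 → A
  i= 9: O-G =  8 → I
  i=10: F-Q = 15 → P
  i=11: H-D =  4 → E
  i=12: D-D =  0 → A
  i=13: W-A = 22 → W
  i=14: O-E = 10 → K
  i=15: C-Y =  4 → E
  i=16: G-G =  0 → A
  i=17: F-X =  8 → I
  i=18: U-F = 15 → P
  i=19: F-B =  4 → E
  i=20: S-S =  0 → A
  i=21: F-J = 22 → W
  i=22: V-L = 10 → K
  i=23: K-G =  4 → E
  i=24: S-S =  0 → A
  i=25: N-F =  8 → I
  i=26: D-O = 15 → P
  i=27: M-I =  4 → E
  i=28: F-F =  0 → A
  i=29: M-Q = 22 → W
  i=30: Z-P = 10 → K
  i=31: E-A =  4 → E
  i=32: A-A =  0 → A
  shifts repeat with period 8: AIPEAWKE

AIPEAWKE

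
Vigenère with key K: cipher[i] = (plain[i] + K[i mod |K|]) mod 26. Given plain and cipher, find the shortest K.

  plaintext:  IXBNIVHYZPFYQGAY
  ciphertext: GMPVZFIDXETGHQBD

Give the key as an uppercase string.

YPOIRKBF

  i= 0: G-I = 24 → Y
  i= 1: M-X = 15 → P
  i= 2: P-B = 14 → O
  i= 3: V-N =  8 → I
  i= 4: Z-I = 17 → R
  i= 5: F-V = 10 → K
  i= 6: I-H =  1 → B
  i= 7: D-Y =  5 → F
  i= 8: X-Z = 24 → Y
  i= 9: E-P = 15 → P
  i=10: T-F = 14 → O
  i=11: G-Y =  8 → I
  i=12: H-Q = 17 → R
  i=13: Q-G = 10 → K
  i=14: B-A =  1 → B
  i=15: D-Y =  5 → F
  shifts repeat with period 8: YPOIRKBF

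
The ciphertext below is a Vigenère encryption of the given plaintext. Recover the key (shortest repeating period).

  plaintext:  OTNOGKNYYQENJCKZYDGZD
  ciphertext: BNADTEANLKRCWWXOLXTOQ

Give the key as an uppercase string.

  i= 0: B-O = 13 → N
  i= 1: N-T = 20 → U
  i= 2: A-N = 13 → N
  i= 3: D-O = 15 → P
  i= 4: T-G = 13 → N
  i= 5: E-K = 20 → U
  i= 6: A-N = 13 → N
  i= 7: N-Y = 15 → P
  i= 8: L-Y = 13 → N
  i= 9: K-Q = 20 → U
  i=10: R-E = 13 → N
  i=11: C-N = 15 → P
  i=12: W-J = 13 → N
  i=13: W-C = 20 → U
  i=14: X-K = 13 → N
  i=15: O-Z = 15 → P
  i=16: L-Y = 13 → N
  i=17: X-D = 20 → U
  i=18: T-G = 13 → N
  i=19: O-Z = 15 → P
  i=20: Q-D = 13 → N
  shifts repeat with period 4: NUNP

NUNP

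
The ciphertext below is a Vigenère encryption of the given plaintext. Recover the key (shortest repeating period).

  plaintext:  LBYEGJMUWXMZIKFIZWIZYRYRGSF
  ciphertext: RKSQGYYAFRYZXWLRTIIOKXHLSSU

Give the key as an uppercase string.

GJUMAPM

  i= 0: R-L =  6 → G
  i= 1: K-B =  9 → J
  i= 2: S-Y = 20 → U
  i= 3: Q-E = 12 → M
  i= 4: G-G =  0 → A
  i= 5: Y-J = 15 → P
  i= 6: Y-M = 12 → M
  i= 7: A-U =  6 → G
  i= 8: F-W =  9 → J
  i= 9: R-X = 20 → U
  i=10: Y-M = 12 → M
  i=11: Z-Z =  0 → A
  i=12: X-I = 15 → P
  i=13: W-K = 12 → M
  i=14: L-F =  6 → G
  i=15: R-I =  9 → J
  i=16: T-Z = 20 → U
  i=17: I-W = 12 → M
  i=18: I-I =  0 → A
  i=19: O-Z = 15 → P
  i=20: K-Y = 12 → M
  i=21: X-R =  6 → G
  i=22: H-Y =  9 → J
  i=23: L-R = 20 → U
  i=24: S-G = 12 → M
  i=25: S-S =  0 → A
  i=26: U-F = 15 → P
  shifts repeat with period 7: GJUMAPM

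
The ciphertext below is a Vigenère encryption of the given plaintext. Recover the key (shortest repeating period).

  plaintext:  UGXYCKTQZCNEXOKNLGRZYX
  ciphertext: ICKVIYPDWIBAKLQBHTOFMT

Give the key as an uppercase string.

  i= 0: I-U = 14 → O
  i= 1: C-G = 22 → W
  i= 2: K-X = 13 → N
  i= 3: V-Y = 23 → X
  i= 4: I-C =  6 → G
  i= 5: Y-K = 14 → O
  i= 6: P-T = 22 → W
  i= 7: D-Q = 13 → N
  i= 8: W-Z = 23 → X
  i= 9: I-C =  6 → G
  i=10: B-N = 14 → O
  i=11: A-E = 22 → W
  i=12: K-X = 13 → N
  i=13: L-O = 23 → X
  i=14: Q-K =  6 → G
  i=15: B-N = 14 → O
  i=16: H-L = 22 → W
  i=17: T-G = 13 → N
  i=18: O-R = 23 → X
  i=19: F-Z =  6 → G
  i=20: M-Y = 14 → O
  i=21: T-X = 22 → W
  shifts repeat with period 5: OWNXG

OWNXG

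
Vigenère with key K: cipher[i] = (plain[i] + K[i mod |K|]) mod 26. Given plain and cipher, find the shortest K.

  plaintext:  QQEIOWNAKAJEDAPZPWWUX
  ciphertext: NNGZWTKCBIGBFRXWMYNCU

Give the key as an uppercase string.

XXCRI

  i= 0: N-Q = 23 → X
  i= 1: N-Q = 23 → X
  i= 2: G-E =  2 → C
  i= 3: Z-I = 17 → R
  i= 4: W-O =  8 → I
  i= 5: T-W = 23 → X
  i= 6: K-N = 23 → X
  i= 7: C-A =  2 → C
  i= 8: B-K = 17 → R
  i= 9: I-A =  8 → I
  i=10: G-J = 23 → X
  i=11: B-E = 23 → X
  i=12: F-D =  2 → C
  i=13: R-A = 17 → R
  i=14: X-P =  8 → I
  i=15: W-Z = 23 → X
  i=16: M-P = 23 → X
  i=17: Y-W =  2 → C
  i=18: N-W = 17 → R
  i=19: C-U =  8 → I
  i=20: U-X = 23 → X
  shifts repeat with period 5: XXCRI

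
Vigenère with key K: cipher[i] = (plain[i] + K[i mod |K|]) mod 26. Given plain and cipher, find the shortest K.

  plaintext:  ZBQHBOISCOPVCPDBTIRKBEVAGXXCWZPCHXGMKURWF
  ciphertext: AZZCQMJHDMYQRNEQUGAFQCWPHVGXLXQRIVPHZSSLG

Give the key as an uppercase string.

  i= 0: A-Z =  1 → B
  i= 1: Z-B = 24 → Y
  i= 2: Z-Q =  9 → J
  i= 3: C-H = 21 → V
  i= 4: Q-B = 15 → P
  i= 5: M-O = 24 → Y
  i= 6: J-I =  1 → B
  i= 7: H-S = 15 → P
  i= 8: D-C =  1 → B
  i= 9: M-O = 24 → Y
  i=10: Y-P =  9 → J
  i=11: Q-V = 21 → V
  i=12: R-C = 15 → P
  i=13: N-P = 24 → Y
  i=14: E-D =  1 → B
  i=15: Q-B = 15 → P
  i=16: U-T =  1 → B
  i=17: G-I = 24 → Y
  i=18: A-R =  9 → J
  i=19: F-K = 21 → V
  i=20: Q-B = 15 → P
  i=21: C-E = 24 → Y
  i=22: W-V =  1 → B
  i=23: P-A = 15 → P
  i=24: H-G =  1 → B
  i=25: V-X = 24 → Y
  i=26: G-X =  9 → J
  i=27: X-C = 21 → V
  i=28: L-W = 15 → P
  i=29: X-Z = 24 → Y
  i=30: Q-P =  1 → B
  i=31: R-C = 15 → P
  i=32: I-H =  1 → B
  i=33: V-X = 24 → Y
  i=34: P-G =  9 → J
  i=35: H-M = 21 → V
  i=36: Z-K = 15 → P
  i=37: S-U = 24 → Y
  i=38: S-R =  1 → B
  i=39: L-W = 15 → P
  i=40: G-F =  1 → B
  shifts repeat with period 8: BYJVPYBP

BYJVPYBP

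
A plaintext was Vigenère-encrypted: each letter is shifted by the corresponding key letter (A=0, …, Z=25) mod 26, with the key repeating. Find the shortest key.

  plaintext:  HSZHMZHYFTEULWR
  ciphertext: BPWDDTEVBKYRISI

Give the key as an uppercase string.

UXXWR

  i= 0: B-H = 20 → U
  i= 1: P-S = 23 → X
  i= 2: W-Z = 23 → X
  i= 3: D-H = 22 → W
  i= 4: D-M = 17 → R
  i= 5: T-Z = 20 → U
  i= 6: E-H = 23 → X
  i= 7: V-Y = 23 → X
  i= 8: B-F = 22 → W
  i= 9: K-T = 17 → R
  i=10: Y-E = 20 → U
  i=11: R-U = 23 → X
  i=12: I-L = 23 → X
  i=13: S-W = 22 → W
  i=14: I-R = 17 → R
  shifts repeat with period 5: UXXWR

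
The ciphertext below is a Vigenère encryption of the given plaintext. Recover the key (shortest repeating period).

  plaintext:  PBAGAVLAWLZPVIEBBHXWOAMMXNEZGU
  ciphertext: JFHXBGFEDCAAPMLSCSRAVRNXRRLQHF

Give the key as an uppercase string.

UEHRBL

  i= 0: J-P = 20 → U
  i= 1: F-B =  4 → E
  i= 2: H-A =  7 → H
  i= 3: X-G = 17 → R
  i= 4: B-A =  1 → B
  i= 5: G-V = 11 → L
  i= 6: F-L = 20 → U
  i= 7: E-A =  4 → E
  i= 8: D-W =  7 → H
  i= 9: C-L = 17 → R
  i=10: A-Z =  1 → B
  i=11: A-P = 11 → L
  i=12: P-V = 20 → U
  i=13: M-I =  4 → E
  i=14: L-E =  7 → H
  i=15: S-B = 17 → R
  i=16: C-B =  1 → B
  i=17: S-H = 11 → L
  i=18: R-X = 20 → U
  i=19: A-W =  4 → E
  i=20: V-O =  7 → H
  i=21: R-A = 17 → R
  i=22: N-M =  1 → B
  i=23: X-M = 11 → L
  i=24: R-X = 20 → U
  i=25: R-N =  4 → E
  i=26: L-E =  7 → H
  i=27: Q-Z = 17 → R
  i=28: H-G =  1 → B
  i=29: F-U = 11 → L
  shifts repeat with period 6: UEHRBL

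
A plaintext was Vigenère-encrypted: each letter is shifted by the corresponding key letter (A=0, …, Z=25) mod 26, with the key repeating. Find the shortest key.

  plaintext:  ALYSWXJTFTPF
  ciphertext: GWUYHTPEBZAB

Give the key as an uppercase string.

GLW

  i= 0: G-A =  6 → G
  i= 1: W-L = 11 → L
  i= 2: U-Y = 22 → W
  i= 3: Y-S =  6 → G
  i= 4: H-W = 11 → L
  i= 5: T-X = 22 → W
  i= 6: P-J =  6 → G
  i= 7: E-T = 11 → L
  i= 8: B-F = 22 → W
  i= 9: Z-T =  6 → G
  i=10: A-P = 11 → L
  i=11: B-F = 22 → W
  shifts repeat with period 3: GLW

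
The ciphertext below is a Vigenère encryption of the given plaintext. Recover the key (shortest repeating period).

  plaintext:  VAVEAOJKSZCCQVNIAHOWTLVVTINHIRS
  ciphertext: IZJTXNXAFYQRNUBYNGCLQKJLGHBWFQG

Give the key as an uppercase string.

  i= 0: I-V = 13 → N
  i= 1: Z-A = 25 → Z
  i= 2: J-V = 14 → O
  i= 3: T-E = 15 → P
  i= 4: X-A = 23 → X
  i= 5: N-O = 25 → Z
  i= 6: X-J = 14 → O
  i= 7: A-K = 16 → Q
  i= 8: F-S = 13 → N
  i= 9: Y-Z = 25 → Z
  i=10: Q-C = 14 → O
  i=11: R-C = 15 → P
  i=12: N-Q = 23 → X
  i=13: U-V = 25 → Z
  i=14: B-N = 14 → O
  i=15: Y-I = 16 → Q
  i=16: N-A = 13 → N
  i=17: G-H = 25 → Z
  i=18: C-O = 14 → O
  i=19: L-W = 15 → P
  i=20: Q-T = 23 → X
  i=21: K-L = 25 → Z
  i=22: J-V = 14 → O
  i=23: L-V = 16 → Q
  i=24: G-T = 13 → N
  i=25: H-I = 25 → Z
  i=26: B-N = 14 → O
  i=27: W-H = 15 → P
  i=28: F-I = 23 → X
  i=29: Q-R = 25 → Z
  i=30: G-S = 14 → O
  shifts repeat with period 8: NZOPXZOQ

NZOPXZOQ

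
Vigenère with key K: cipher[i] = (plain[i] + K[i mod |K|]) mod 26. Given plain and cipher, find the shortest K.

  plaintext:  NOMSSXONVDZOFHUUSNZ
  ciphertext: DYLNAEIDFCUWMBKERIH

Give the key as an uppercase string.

QKZVIHU

  i= 0: D-N = 16 → Q
  i= 1: Y-O = 10 → K
  i= 2: L-M = 25 → Z
  i= 3: N-S = 21 → V
  i= 4: A-S =  8 → I
  i= 5: E-X =  7 → H
  i= 6: I-O = 20 → U
  i= 7: D-N = 16 → Q
  i= 8: F-V = 10 → K
  i= 9: C-D = 25 → Z
  i=10: U-Z = 21 → V
  i=11: W-O =  8 → I
  i=12: M-F =  7 → H
  i=13: B-H = 20 → U
  i=14: K-U = 16 → Q
  i=15: E-U = 10 → K
  i=16: R-S = 25 → Z
  i=17: I-N = 21 → V
  i=18: H-Z =  8 → I
  shifts repeat with period 7: QKZVIHU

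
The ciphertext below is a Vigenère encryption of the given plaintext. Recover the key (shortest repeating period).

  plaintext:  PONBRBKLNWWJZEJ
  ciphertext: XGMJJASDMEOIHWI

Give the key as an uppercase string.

ISZ

  i= 0: X-P =  8 → I
  i= 1: G-O = 18 → S
  i= 2: M-N = 25 → Z
  i= 3: J-B =  8 → I
  i= 4: J-R = 18 → S
  i= 5: A-B = 25 → Z
  i= 6: S-K =  8 → I
  i= 7: D-L = 18 → S
  i= 8: M-N = 25 → Z
  i= 9: E-W =  8 → I
  i=10: O-W = 18 → S
  i=11: I-J = 25 → Z
  i=12: H-Z =  8 → I
  i=13: W-E = 18 → S
  i=14: I-J = 25 → Z
  shifts repeat with period 3: ISZ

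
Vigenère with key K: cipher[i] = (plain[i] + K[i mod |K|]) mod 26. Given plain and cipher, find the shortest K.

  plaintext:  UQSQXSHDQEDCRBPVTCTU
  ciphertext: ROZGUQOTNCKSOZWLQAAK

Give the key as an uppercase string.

  i= 0: R-U = 23 → X
  i= 1: O-Q = 24 → Y
  i= 2: Z-S =  7 → H
  i= 3: G-Q = 16 → Q
  i= 4: U-X = 23 → X
  i= 5: Q-S = 24 → Y
  i= 6: O-H =  7 → H
  i= 7: T-D = 16 → Q
  i= 8: N-Q = 23 → X
  i= 9: C-E = 24 → Y
  i=10: K-D =  7 → H
  i=11: S-C = 16 → Q
  i=12: O-R = 23 → X
  i=13: Z-B = 24 → Y
  i=14: W-P =  7 → H
  i=15: L-V = 16 → Q
  i=16: Q-T = 23 → X
  i=17: A-C = 24 → Y
  i=18: A-T =  7 → H
  i=19: K-U = 16 → Q
  shifts repeat with period 4: XYHQ

XYHQ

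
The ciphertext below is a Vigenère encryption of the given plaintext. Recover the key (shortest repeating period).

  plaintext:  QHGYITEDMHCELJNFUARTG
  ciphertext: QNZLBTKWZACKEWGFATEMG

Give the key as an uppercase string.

AGTNT

  i= 0: Q-Q =  0 → A
  i= 1: N-H =  6 → G
  i= 2: Z-G = 19 → T
  i= 3: L-Y = 13 → N
  i= 4: B-I = 19 → T
  i= 5: T-T =  0 → A
  i= 6: K-E =  6 → G
  i= 7: W-D = 19 → T
  i= 8: Z-M = 13 → N
  i= 9: A-H = 19 → T
  i=10: C-C =  0 → A
  i=11: K-E =  6 → G
  i=12: E-L = 19 → T
  i=13: W-J = 13 → N
  i=14: G-N = 19 → T
  i=15: F-F =  0 → A
  i=16: A-U =  6 → G
  i=17: T-A = 19 → T
  i=18: E-R = 13 → N
  i=19: M-T = 19 → T
  i=20: G-G =  0 → A
  shifts repeat with period 5: AGTNT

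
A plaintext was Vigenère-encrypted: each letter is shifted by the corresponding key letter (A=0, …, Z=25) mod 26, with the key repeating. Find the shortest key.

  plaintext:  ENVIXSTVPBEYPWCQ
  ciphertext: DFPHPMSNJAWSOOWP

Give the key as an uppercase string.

ZSU

  i= 0: D-E = 25 → Z
  i= 1: F-N = 18 → S
  i= 2: P-V = 20 → U
  i= 3: H-I = 25 → Z
  i= 4: P-X = 18 → S
  i= 5: M-S = 20 → U
  i= 6: S-T = 25 → Z
  i= 7: N-V = 18 → S
  i= 8: J-P = 20 → U
  i= 9: A-B = 25 → Z
  i=10: W-E = 18 → S
  i=11: S-Y = 20 → U
  i=12: O-P = 25 → Z
  i=13: O-W = 18 → S
  i=14: W-C = 20 → U
  i=15: P-Q = 25 → Z
  shifts repeat with period 3: ZSU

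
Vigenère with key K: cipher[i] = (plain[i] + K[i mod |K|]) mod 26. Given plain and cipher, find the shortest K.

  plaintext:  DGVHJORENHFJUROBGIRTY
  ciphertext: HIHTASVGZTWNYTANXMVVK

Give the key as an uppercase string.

  i= 0: H-D =  4 → E
  i= 1: I-G =  2 → C
  i= 2: H-V = 12 → M
  i= 3: T-H = 12 → M
  i= 4: A-J = 17 → R
  i= 5: S-O =  4 → E
  i= 6: V-R =  4 → E
  i= 7: G-E =  2 → C
  i= 8: Z-N = 12 → M
  i= 9: T-H = 12 → M
  i=10: W-F = 17 → R
  i=11: N-J =  4 → E
  i=12: Y-U =  4 → E
  i=13: T-R =  2 → C
  i=14: A-O = 12 → M
  i=15: N-B = 12 → M
  i=16: X-G = 17 → R
  i=17: M-I =  4 → E
  i=18: V-R =  4 → E
  i=19: V-T =  2 → C
  i=20: K-Y = 12 → M
  shifts repeat with period 6: ECMMRE

ECMMRE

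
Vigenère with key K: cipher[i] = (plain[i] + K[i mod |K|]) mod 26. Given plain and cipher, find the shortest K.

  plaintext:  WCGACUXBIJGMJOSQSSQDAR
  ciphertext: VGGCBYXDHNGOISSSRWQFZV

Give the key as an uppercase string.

  i= 0: V-W = 25 → Z
  i= 1: G-C =  4 → E
  i= 2: G-G =  0 → A
  i= 3: C-A =  2 → C
  i= 4: B-C = 25 → Z
  i= 5: Y-U =  4 → E
  i= 6: X-X =  0 → A
  i= 7: D-B =  2 → C
  i= 8: H-I = 25 → Z
  i= 9: N-J =  4 → E
  i=10: G-G =  0 → A
  i=11: O-M =  2 → C
  i=12: I-J = 25 → Z
  i=13: S-O =  4 → E
  i=14: S-S =  0 → A
  i=15: S-Q =  2 → C
  i=16: R-S = 25 → Z
  i=17: W-S =  4 → E
  i=18: Q-Q =  0 → A
  i=19: F-D =  2 → C
  i=20: Z-A = 25 → Z
  i=21: V-R =  4 → E
  shifts repeat with period 4: ZEAC

ZEAC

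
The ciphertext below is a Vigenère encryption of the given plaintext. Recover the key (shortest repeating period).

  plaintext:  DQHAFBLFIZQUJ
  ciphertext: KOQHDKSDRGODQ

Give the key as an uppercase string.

HYJ

  i= 0: K-D =  7 → H
  i= 1: O-Q = 24 → Y
  i= 2: Q-H =  9 → J
  i= 3: H-A =  7 → H
  i= 4: D-F = 24 → Y
  i= 5: K-B =  9 → J
  i= 6: S-L =  7 → H
  i= 7: D-F = 24 → Y
  i= 8: R-I =  9 → J
  i= 9: G-Z =  7 → H
  i=10: O-Q = 24 → Y
  i=11: D-U =  9 → J
  i=12: Q-J =  7 → H
  shifts repeat with period 3: HYJ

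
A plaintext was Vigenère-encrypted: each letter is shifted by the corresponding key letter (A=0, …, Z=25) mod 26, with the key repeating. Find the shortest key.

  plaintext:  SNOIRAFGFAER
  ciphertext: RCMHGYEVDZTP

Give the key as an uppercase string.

  i= 0: R-S = 25 → Z
  i= 1: C-N = 15 → P
  i= 2: M-O = 24 → Y
  i= 3: H-I = 25 → Z
  i= 4: G-R = 15 → P
  i= 5: Y-A = 24 → Y
  i= 6: E-F = 25 → Z
  i= 7: V-G = 15 → P
  i= 8: D-F = 24 → Y
  i= 9: Z-A = 25 → Z
  i=10: T-E = 15 → P
  i=11: P-R = 24 → Y
  shifts repeat with period 3: ZPY

ZPY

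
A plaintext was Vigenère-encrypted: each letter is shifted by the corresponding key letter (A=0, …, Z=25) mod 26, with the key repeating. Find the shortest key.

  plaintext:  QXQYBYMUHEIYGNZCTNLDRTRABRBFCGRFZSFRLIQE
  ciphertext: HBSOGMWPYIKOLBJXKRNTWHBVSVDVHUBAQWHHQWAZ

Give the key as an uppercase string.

RECQFOKV

  i= 0: H-Q = 17 → R
  i= 1: B-X =  4 → E
  i= 2: S-Q =  2 → C
  i= 3: O-Y = 16 → Q
  i= 4: G-B =  5 → F
  i= 5: M-Y = 14 → O
  i= 6: W-M = 10 → K
  i= 7: P-U = 21 → V
  i= 8: Y-H = 17 → R
  i= 9: I-E =  4 → E
  i=10: K-I =  2 → C
  i=11: O-Y = 16 → Q
  i=12: L-G =  5 → F
  i=13: B-N = 14 → O
  i=14: J-Z = 10 → K
  i=15: X-C = 21 → V
  i=16: K-T = 17 → R
  i=17: R-N =  4 → E
  i=18: N-L =  2 → C
  i=19: T-D = 16 → Q
  i=20: W-R =  5 → F
  i=21: H-T = 14 → O
  i=22: B-R = 10 → K
  i=23: V-A = 21 → V
  i=24: S-B = 17 → R
  i=25: V-R =  4 → E
  i=26: D-B =  2 → C
  i=27: V-F = 16 → Q
  i=28: H-C =  5 → F
  i=29: U-G = 14 → O
  i=30: B-R = 10 → K
  i=31: A-F = 21 → V
  i=32: Q-Z = 17 → R
  i=33: W-S =  4 → E
  i=34: H-F =  2 → C
  i=35: H-R = 16 → Q
  i=36: Q-L =  5 → F
  i=37: W-I = 14 → O
  i=38: A-Q = 10 → K
  i=39: Z-E = 21 → V
  shifts repeat with period 8: RECQFOKV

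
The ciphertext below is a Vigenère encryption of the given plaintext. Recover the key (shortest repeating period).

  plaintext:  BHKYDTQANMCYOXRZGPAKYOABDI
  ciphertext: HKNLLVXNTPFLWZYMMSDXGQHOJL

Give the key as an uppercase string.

  i= 0: H-B =  6 → G
  i= 1: K-H =  3 → D
  i= 2: N-K =  3 → D
  i= 3: L-Y = 13 → N
  i= 4: L-D =  8 → I
  i= 5: V-T =  2 → C
  i= 6: X-Q =  7 → H
  i= 7: N-A = 13 → N
  i= 8: T-N =  6 → G
  i= 9: P-M =  3 → D
  i=10: F-C =  3 → D
  i=11: L-Y = 13 → N
  i=12: W-O =  8 → I
  i=13: Z-X =  2 → C
  i=14: Y-R =  7 → H
  i=15: M-Z = 13 → N
  i=16: M-G =  6 → G
  i=17: S-P =  3 → D
  i=18: D-A =  3 → D
  i=19: X-K = 13 → N
  i=20: G-Y =  8 → I
  i=21: Q-O =  2 → C
  i=22: H-A =  7 → H
  i=23: O-B = 13 → N
  i=24: J-D =  6 → G
  i=25: L-I =  3 → D
  shifts repeat with period 8: GDDNICHN

GDDNICHN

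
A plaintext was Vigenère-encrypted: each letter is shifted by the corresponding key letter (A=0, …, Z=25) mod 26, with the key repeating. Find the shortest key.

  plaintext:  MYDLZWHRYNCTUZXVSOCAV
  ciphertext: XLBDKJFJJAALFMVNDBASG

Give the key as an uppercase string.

  i= 0: X-M = 11 → L
  i= 1: L-Y = 13 → N
  i= 2: B-D = 24 → Y
  i= 3: D-L = 18 → S
  i= 4: K-Z = 11 → L
  i= 5: J-W = 13 → N
  i= 6: F-H = 24 → Y
  i= 7: J-R = 18 → S
  i= 8: J-Y = 11 → L
  i= 9: A-N = 13 → N
  i=10: A-C = 24 → Y
  i=11: L-T = 18 → S
  i=12: F-U = 11 → L
  i=13: M-Z = 13 → N
  i=14: V-X = 24 → Y
  i=15: N-V = 18 → S
  i=16: D-S = 11 → L
  i=17: B-O = 13 → N
  i=18: A-C = 24 → Y
  i=19: S-A = 18 → S
  i=20: G-V = 11 → L
  shifts repeat with period 4: LNYS

LNYS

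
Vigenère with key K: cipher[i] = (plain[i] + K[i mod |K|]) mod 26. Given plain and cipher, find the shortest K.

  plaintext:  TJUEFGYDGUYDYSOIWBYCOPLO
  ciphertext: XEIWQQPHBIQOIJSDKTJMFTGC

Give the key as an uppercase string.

  i= 0: X-T =  4 → E
  i= 1: E-J = 21 → V
  i= 2: I-U = 14 → O
  i= 3: W-E = 18 → S
  i= 4: Q-F = 11 → L
  i= 5: Q-G = 10 → K
  i= 6: P-Y = 17 → R
  i= 7: H-D =  4 → E
  i= 8: B-G = 21 → V
  i= 9: I-U = 14 → O
  i=10: Q-Y = 18 → S
  i=11: O-D = 11 → L
  i=12: I-Y = 10 → K
  i=13: J-S = 17 → R
  i=14: S-O =  4 → E
  i=15: D-I = 21 → V
  i=16: K-W = 14 → O
  i=17: T-B = 18 → S
  i=18: J-Y = 11 → L
  i=19: M-C = 10 → K
  i=20: F-O = 17 → R
  i=21: T-P =  4 → E
  i=22: G-L = 21 → V
  i=23: C-O = 14 → O
  shifts repeat with period 7: EVOSLKR

EVOSLKR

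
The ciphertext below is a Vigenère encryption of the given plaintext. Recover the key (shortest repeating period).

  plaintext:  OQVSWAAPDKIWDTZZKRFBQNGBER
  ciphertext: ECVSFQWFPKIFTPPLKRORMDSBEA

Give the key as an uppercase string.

  i= 0: E-O = 16 → Q
  i= 1: C-Q = 12 → M
  i= 2: V-V =  0 → A
  i= 3: S-S =  0 → A
  i= 4: F-W =  9 → J
  i= 5: Q-A = 16 → Q
  i= 6: W-A = 22 → W
  i= 7: F-P = 16 → Q
  i= 8: P-D = 12 → M
  i= 9: K-K =  0 → A
  i=10: I-I =  0 → A
  i=11: F-W =  9 → J
  i=12: T-D = 16 → Q
  i=13: P-T = 22 → W
  i=14: P-Z = 16 → Q
  i=15: L-Z = 12 → M
  i=16: K-K =  0 → A
  i=17: R-R =  0 → A
  i=18: O-F =  9 → J
  i=19: R-B = 16 → Q
  i=20: M-Q = 22 → W
  i=21: D-N = 16 → Q
  i=22: S-G = 12 → M
  i=23: B-B =  0 → A
  i=24: E-E =  0 → A
  i=25: A-R =  9 → J
  shifts repeat with period 7: QMAAJQW

QMAAJQW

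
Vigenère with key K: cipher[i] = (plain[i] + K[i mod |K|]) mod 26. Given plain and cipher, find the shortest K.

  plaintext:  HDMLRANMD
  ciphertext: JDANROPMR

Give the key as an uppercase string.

  i= 0: J-H =  2 → C
  i= 1: D-D =  0 → A
  i= 2: A-M = 14 → O
  i= 3: N-L =  2 → C
  i= 4: R-R =  0 → A
  i= 5: O-A = 14 → O
  i= 6: P-N =  2 → C
  i= 7: M-M =  0 → A
  i= 8: R-D = 14 → O
  shifts repeat with period 3: CAO

CAO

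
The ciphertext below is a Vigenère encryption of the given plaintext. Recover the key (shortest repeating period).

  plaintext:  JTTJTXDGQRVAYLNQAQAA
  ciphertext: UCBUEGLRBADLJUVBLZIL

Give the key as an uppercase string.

  i= 0: U-J = 11 → L
  i= 1: C-T =  9 → J
  i= 2: B-T =  8 → I
  i= 3: U-J = 11 → L
  i= 4: E-T = 11 → L
  i= 5: G-X =  9 → J
  i= 6: L-D =  8 → I
  i= 7: R-G = 11 → L
  i= 8: B-Q = 11 → L
  i= 9: A-R =  9 → J
  i=10: D-V =  8 → I
  i=11: L-A = 11 → L
  i=12: J-Y = 11 → L
  i=13: U-L =  9 → J
  i=14: V-N =  8 → I
  i=15: B-Q = 11 → L
  i=16: L-A = 11 → L
  i=17: Z-Q =  9 → J
  i=18: I-A =  8 → I
  i=19: L-A = 11 → L
  shifts repeat with period 4: LJIL

LJIL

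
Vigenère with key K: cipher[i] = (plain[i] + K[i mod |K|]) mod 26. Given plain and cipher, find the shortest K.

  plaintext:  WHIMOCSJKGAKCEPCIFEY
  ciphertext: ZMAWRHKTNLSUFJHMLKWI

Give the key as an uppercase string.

  i= 0: Z-W =  3 → D
  i= 1: M-H =  5 → F
  i= 2: A-I = 18 → S
  i= 3: W-M = 10 → K
  i= 4: R-O =  3 → D
  i= 5: H-C =  5 → F
  i= 6: K-S = 18 → S
  i= 7: T-J = 10 → K
  i= 8: N-K =  3 → D
  i= 9: L-G =  5 → F
  i=10: S-A = 18 → S
  i=11: U-K = 10 → K
  i=12: F-C =  3 → D
  i=13: J-E =  5 → F
  i=14: H-P = 18 → S
  i=15: M-C = 10 → K
  i=16: L-I =  3 → D
  i=17: K-F =  5 → F
  i=18: W-E = 18 → S
  i=19: I-Y = 10 → K
  shifts repeat with period 4: DFSK

DFSK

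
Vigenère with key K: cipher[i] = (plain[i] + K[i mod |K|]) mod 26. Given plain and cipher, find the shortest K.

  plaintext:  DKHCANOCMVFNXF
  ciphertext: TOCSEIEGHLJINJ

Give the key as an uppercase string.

QEV

  i= 0: T-D = 16 → Q
  i= 1: O-K =  4 → E
  i= 2: C-H = 21 → V
  i= 3: S-C = 16 → Q
  i= 4: E-A =  4 → E
  i= 5: I-N = 21 → V
  i= 6: E-O = 16 → Q
  i= 7: G-C =  4 → E
  i= 8: H-M = 21 → V
  i= 9: L-V = 16 → Q
  i=10: J-F =  4 → E
  i=11: I-N = 21 → V
  i=12: N-X = 16 → Q
  i=13: J-F =  4 → E
  shifts repeat with period 3: QEV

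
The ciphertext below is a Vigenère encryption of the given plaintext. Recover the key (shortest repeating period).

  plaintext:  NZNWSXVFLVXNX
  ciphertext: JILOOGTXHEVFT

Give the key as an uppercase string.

WJYS

  i= 0: J-N = 22 → W
  i= 1: I-Z =  9 → J
  i= 2: L-N = 24 → Y
  i= 3: O-W = 18 → S
  i= 4: O-S = 22 → W
  i= 5: G-X =  9 → J
  i= 6: T-V = 24 → Y
  i= 7: X-F = 18 → S
  i= 8: H-L = 22 → W
  i= 9: E-V =  9 → J
  i=10: V-X = 24 → Y
  i=11: F-N = 18 → S
  i=12: T-X = 22 → W
  shifts repeat with period 4: WJYS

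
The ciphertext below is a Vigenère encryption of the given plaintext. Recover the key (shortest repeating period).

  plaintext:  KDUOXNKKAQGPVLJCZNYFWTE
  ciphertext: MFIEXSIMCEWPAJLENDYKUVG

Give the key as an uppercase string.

CCOQAFY

  i= 0: M-K =  2 → C
  i= 1: F-D =  2 → C
  i= 2: I-U = 14 → O
  i= 3: E-O = 16 → Q
  i= 4: X-X =  0 → A
  i= 5: S-N =  5 → F
  i= 6: I-K = 24 → Y
  i= 7: M-K =  2 → C
  i= 8: C-A =  2 → C
  i= 9: E-Q = 14 → O
  i=10: W-G = 16 → Q
  i=11: P-P =  0 → A
  i=12: A-V =  5 → F
  i=13: J-L = 24 → Y
  i=14: L-J =  2 → C
  i=15: E-C =  2 → C
  i=16: N-Z = 14 → O
  i=17: D-N = 16 → Q
  i=18: Y-Y =  0 → A
  i=19: K-F =  5 → F
  i=20: U-W = 24 → Y
  i=21: V-T =  2 → C
  i=22: G-E =  2 → C
  shifts repeat with period 7: CCOQAFY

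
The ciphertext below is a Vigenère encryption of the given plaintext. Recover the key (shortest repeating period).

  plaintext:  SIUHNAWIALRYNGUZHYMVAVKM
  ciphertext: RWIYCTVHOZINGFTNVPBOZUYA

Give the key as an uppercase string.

  i= 0: R-S = 25 → Z
  i= 1: W-I = 14 → O
  i= 2: I-U = 14 → O
  i= 3: Y-H = 17 → R
  i= 4: C-N = 15 → P
  i= 5: T-A = 19 → T
  i= 6: V-W = 25 → Z
  i= 7: H-I = 25 → Z
  i= 8: O-A = 14 → O
  i= 9: Z-L = 14 → O
  i=10: I-R = 17 → R
  i=11: N-Y = 15 → P
  i=12: G-N = 19 → T
  i=13: F-G = 25 → Z
  i=14: T-U = 25 → Z
  i=15: N-Z = 14 → O
  i=16: V-H = 14 → O
  i=17: P-Y = 17 → R
  i=18: B-M = 15 → P
  i=19: O-V = 19 → T
  i=20: Z-A = 25 → Z
  i=21: U-V = 25 → Z
  i=22: Y-K = 14 → O
  i=23: A-M = 14 → O
  shifts repeat with period 7: ZOORPTZ

ZOORPTZ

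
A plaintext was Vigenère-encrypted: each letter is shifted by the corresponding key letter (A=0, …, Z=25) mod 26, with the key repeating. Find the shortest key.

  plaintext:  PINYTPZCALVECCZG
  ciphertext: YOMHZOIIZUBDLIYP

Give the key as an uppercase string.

JGZ

  i= 0: Y-P =  9 → J
  i= 1: O-I =  6 → G
  i= 2: M-N = 25 → Z
  i= 3: H-Y =  9 → J
  i= 4: Z-T =  6 → G
  i= 5: O-P = 25 → Z
  i= 6: I-Z =  9 → J
  i= 7: I-C =  6 → G
  i= 8: Z-A = 25 → Z
  i= 9: U-L =  9 → J
  i=10: B-V =  6 → G
  i=11: D-E = 25 → Z
  i=12: L-C =  9 → J
  i=13: I-C =  6 → G
  i=14: Y-Z = 25 → Z
  i=15: P-G =  9 → J
  shifts repeat with period 3: JGZ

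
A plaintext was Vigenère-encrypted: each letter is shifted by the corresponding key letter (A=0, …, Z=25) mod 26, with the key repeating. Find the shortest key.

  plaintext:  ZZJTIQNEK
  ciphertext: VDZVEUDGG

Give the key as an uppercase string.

  i= 0: V-Z = 22 → W
  i= 1: D-Z =  4 → E
  i= 2: Z-J = 16 → Q
  i= 3: V-T =  2 → C
  i= 4: E-I = 22 → W
  i= 5: U-Q =  4 → E
  i= 6: D-N = 16 → Q
  i= 7: G-E =  2 → C
  i= 8: G-K = 22 → W
  shifts repeat with period 4: WEQC

WEQC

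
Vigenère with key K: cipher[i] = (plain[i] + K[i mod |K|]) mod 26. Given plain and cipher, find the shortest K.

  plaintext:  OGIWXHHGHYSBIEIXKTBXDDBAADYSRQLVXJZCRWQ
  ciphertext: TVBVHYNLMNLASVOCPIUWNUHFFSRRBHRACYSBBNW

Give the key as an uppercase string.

FPTZKRGF

  i= 0: T-O =  5 → F
  i= 1: V-G = 15 → P
  i= 2: B-I = 19 → T
  i= 3: V-W = 25 → Z
  i= 4: H-X = 10 → K
  i= 5: Y-H = 17 → R
  i= 6: N-H =  6 → G
  i= 7: L-G =  5 → F
  i= 8: M-H =  5 → F
  i= 9: N-Y = 15 → P
  i=10: L-S = 19 → T
  i=11: A-B = 25 → Z
  i=12: S-I = 10 → K
  i=13: V-E = 17 → R
  i=14: O-I =  6 → G
  i=15: C-X =  5 → F
  i=16: P-K =  5 → F
  i=17: I-T = 15 → P
  i=18: U-B = 19 → T
  i=19: W-X = 25 → Z
  i=20: N-D = 10 → K
  i=21: U-D = 17 → R
  i=22: H-B =  6 → G
  i=23: F-A =  5 → F
  i=24: F-A =  5 → F
  i=25: S-D = 15 → P
  i=26: R-Y = 19 → T
  i=27: R-S = 25 → Z
  i=28: B-R = 10 → K
  i=29: H-Q = 17 → R
  i=30: R-L =  6 → G
  i=31: A-V =  5 → F
  i=32: C-X =  5 → F
  i=33: Y-J = 15 → P
  i=34: S-Z = 19 → T
  i=35: B-C = 25 → Z
  i=36: B-R = 10 → K
  i=37: N-W = 17 → R
  i=38: W-Q =  6 → G
  shifts repeat with period 8: FPTZKRGF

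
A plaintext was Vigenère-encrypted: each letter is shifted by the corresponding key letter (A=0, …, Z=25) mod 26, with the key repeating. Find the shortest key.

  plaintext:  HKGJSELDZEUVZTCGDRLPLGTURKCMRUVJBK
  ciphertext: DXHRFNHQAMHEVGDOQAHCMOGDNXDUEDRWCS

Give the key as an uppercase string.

WNBINJ

  i= 0: D-H = 22 → W
  i= 1: X-K = 13 → N
  i= 2: H-G =  1 → B
  i= 3: R-J =  8 → I
  i= 4: F-S = 13 → N
  i= 5: N-E =  9 → J
  i= 6: H-L = 22 → W
  i= 7: Q-D = 13 → N
  i= 8: A-Z =  1 → B
  i= 9: M-E =  8 → I
  i=10: H-U = 13 → N
  i=11: E-V =  9 → J
  i=12: V-Z = 22 → W
  i=13: G-T = 13 → N
  i=14: D-C =  1 → B
  i=15: O-G =  8 → I
  i=16: Q-D = 13 → N
  i=17: A-R =  9 → J
  i=18: H-L = 22 → W
  i=19: C-P = 13 → N
  i=20: M-L =  1 → B
  i=21: O-G =  8 → I
  i=22: G-T = 13 → N
  i=23: D-U =  9 → J
  i=24: N-R = 22 → W
  i=25: X-K = 13 → N
  i=26: D-C =  1 → B
  i=27: U-M =  8 → I
  i=28: E-R = 13 → N
  i=29: D-U =  9 → J
  i=30: R-V = 22 → W
  i=31: W-J = 13 → N
  i=32: C-B =  1 → B
  i=33: S-K =  8 → I
  shifts repeat with period 6: WNBINJ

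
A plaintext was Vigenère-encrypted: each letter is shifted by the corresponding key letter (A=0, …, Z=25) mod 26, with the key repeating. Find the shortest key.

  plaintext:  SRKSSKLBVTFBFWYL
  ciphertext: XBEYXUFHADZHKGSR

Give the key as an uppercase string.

  i= 0: X-S =  5 → F
  i= 1: B-R = 10 → K
  i= 2: E-K = 20 → U
  i= 3: Y-S =  6 → G
  i= 4: X-S =  5 → F
  i= 5: U-K = 10 → K
  i= 6: F-L = 20 → U
  i= 7: H-B =  6 → G
  i= 8: A-V =  5 → F
  i= 9: D-T = 10 → K
  i=10: Z-F = 20 → U
  i=11: H-B =  6 → G
  i=12: K-F =  5 → F
  i=13: G-W = 10 → K
  i=14: S-Y = 20 → U
  i=15: R-L =  6 → G
  shifts repeat with period 4: FKUG

FKUG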